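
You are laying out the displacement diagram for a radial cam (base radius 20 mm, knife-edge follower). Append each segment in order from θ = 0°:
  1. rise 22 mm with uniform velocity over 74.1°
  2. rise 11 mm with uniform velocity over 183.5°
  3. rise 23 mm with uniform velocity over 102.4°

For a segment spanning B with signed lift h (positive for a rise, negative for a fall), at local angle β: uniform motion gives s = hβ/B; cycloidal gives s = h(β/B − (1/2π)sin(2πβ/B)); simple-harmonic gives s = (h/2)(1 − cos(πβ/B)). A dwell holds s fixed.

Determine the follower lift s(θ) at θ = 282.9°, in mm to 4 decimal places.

seg 1 [0°–74.1°] uniform, h=22: full span → s += 22 → s = 22.0000
seg 2 [74.1°–257.6°] uniform, h=11: full span → s += 11 → s = 33.0000
seg 3 [257.6°–360°] uniform, h=23: θ=282.9° here. β=25.3, B=102.4. 23·25.3/102.4 = 5.6826 → s = 38.6826

38.6826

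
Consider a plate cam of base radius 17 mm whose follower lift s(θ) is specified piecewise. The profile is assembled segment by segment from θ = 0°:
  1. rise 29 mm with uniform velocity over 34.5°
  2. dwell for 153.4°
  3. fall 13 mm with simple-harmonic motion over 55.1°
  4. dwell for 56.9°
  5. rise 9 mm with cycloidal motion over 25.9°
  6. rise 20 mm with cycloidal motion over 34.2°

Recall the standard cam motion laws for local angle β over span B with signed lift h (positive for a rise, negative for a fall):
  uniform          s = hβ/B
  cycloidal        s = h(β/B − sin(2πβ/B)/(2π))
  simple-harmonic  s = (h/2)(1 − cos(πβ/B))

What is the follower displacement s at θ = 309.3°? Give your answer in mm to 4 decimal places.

seg 1 [0°–34.5°] uniform, h=29: full span → s += 29 → s = 29.0000
seg 2 [34.5°–187.9°] dwell: s stays 29.0000
seg 3 [187.9°–243°] simple-harmonic, h=-13: full span → s += -13 → s = 16.0000
seg 4 [243°–299.9°] dwell: s stays 16.0000
seg 5 [299.9°–325.8°] cycloidal, h=9: θ=309.3° here. β=9.4, B=25.9. 9·(0.3629 − sin(2π·0.3629)/(2π)) = 2.1798 → s = 18.1798

18.1798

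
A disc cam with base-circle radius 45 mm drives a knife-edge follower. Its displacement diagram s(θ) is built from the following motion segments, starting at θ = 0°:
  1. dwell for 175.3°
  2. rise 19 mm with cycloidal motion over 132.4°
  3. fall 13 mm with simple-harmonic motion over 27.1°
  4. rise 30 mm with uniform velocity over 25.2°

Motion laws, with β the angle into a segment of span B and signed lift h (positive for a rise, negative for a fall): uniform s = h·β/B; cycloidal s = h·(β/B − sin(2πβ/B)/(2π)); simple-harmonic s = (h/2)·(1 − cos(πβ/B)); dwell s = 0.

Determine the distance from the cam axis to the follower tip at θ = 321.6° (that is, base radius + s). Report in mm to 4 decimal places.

seg 1 [0°–175.3°] dwell: s stays 0.0000
seg 2 [175.3°–307.7°] cycloidal, h=19: full span → s += 19 → s = 19.0000
seg 3 [307.7°–334.8°] simple-harmonic, h=-13: θ=321.6° here. β=13.9, B=27.1. -13/2·(1 − cos(π·0.5129)) = -6.7637 → s = 12.2363
radial distance = base radius + s = 45 + 12.2363 = 57.2363

57.2363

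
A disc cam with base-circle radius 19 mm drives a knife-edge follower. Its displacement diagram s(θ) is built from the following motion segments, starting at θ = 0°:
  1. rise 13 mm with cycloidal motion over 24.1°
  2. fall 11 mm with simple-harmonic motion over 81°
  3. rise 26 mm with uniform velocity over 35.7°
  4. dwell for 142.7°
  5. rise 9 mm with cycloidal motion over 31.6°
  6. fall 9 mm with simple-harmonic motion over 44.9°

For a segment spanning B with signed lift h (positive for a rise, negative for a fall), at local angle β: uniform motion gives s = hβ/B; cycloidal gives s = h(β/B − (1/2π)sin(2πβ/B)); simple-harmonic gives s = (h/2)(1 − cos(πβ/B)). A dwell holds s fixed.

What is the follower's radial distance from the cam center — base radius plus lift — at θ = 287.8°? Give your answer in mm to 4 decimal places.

seg 1 [0°–24.1°] cycloidal, h=13: full span → s += 13 → s = 13.0000
seg 2 [24.1°–105.1°] simple-harmonic, h=-11: full span → s += -11 → s = 2.0000
seg 3 [105.1°–140.8°] uniform, h=26: full span → s += 26 → s = 28.0000
seg 4 [140.8°–283.5°] dwell: s stays 28.0000
seg 5 [283.5°–315.1°] cycloidal, h=9: θ=287.8° here. β=4.3, B=31.6. 9·(0.1361 − sin(2π·0.1361)/(2π)) = 0.1438 → s = 28.1438
radial distance = base radius + s = 19 + 28.1438 = 47.1438

47.1438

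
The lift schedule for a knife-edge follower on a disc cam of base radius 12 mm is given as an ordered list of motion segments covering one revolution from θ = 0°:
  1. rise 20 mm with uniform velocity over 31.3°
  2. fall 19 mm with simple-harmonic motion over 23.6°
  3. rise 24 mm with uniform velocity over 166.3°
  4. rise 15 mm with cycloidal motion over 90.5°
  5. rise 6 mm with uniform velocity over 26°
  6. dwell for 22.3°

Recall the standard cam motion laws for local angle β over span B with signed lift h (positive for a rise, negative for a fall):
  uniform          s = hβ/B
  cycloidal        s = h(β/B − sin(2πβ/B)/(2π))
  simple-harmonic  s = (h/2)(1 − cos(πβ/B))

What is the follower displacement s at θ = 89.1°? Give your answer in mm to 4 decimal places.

seg 1 [0°–31.3°] uniform, h=20: full span → s += 20 → s = 20.0000
seg 2 [31.3°–54.9°] simple-harmonic, h=-19: full span → s += -19 → s = 1.0000
seg 3 [54.9°–221.2°] uniform, h=24: θ=89.1° here. β=34.2, B=166.3. 24·34.2/166.3 = 4.9357 → s = 5.9357

5.9357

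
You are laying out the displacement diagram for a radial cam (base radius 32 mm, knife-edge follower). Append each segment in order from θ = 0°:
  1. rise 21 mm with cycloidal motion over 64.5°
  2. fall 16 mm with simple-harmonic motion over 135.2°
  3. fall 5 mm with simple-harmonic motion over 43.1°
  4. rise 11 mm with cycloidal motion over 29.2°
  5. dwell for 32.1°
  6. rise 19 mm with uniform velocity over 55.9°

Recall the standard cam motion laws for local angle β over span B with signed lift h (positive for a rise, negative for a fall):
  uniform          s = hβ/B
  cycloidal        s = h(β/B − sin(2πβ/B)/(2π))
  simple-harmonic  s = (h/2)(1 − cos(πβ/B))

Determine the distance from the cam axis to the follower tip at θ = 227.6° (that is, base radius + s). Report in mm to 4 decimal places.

seg 1 [0°–64.5°] cycloidal, h=21: full span → s += 21 → s = 21.0000
seg 2 [64.5°–199.7°] simple-harmonic, h=-16: full span → s += -16 → s = 5.0000
seg 3 [199.7°–242.8°] simple-harmonic, h=-5: θ=227.6° here. β=27.9, B=43.1. -5/2·(1 − cos(π·0.6473)) = -3.6163 → s = 1.3837
radial distance = base radius + s = 32 + 1.3837 = 33.3837

33.3837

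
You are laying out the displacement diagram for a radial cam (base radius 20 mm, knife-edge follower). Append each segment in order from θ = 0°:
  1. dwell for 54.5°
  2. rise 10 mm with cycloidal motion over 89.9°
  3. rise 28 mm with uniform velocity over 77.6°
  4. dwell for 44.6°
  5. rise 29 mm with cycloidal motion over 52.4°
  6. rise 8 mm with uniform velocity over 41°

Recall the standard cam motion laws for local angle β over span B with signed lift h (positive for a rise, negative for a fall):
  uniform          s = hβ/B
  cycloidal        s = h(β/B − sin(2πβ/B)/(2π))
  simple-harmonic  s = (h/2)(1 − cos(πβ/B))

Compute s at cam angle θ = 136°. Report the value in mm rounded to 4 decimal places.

seg 1 [0°–54.5°] dwell: s stays 0.0000
seg 2 [54.5°–144.4°] cycloidal, h=10: θ=136° here. β=81.5, B=89.9. 10·(0.9066 − sin(2π·0.9066)/(2π)) = 9.9472 → s = 9.9472

9.9472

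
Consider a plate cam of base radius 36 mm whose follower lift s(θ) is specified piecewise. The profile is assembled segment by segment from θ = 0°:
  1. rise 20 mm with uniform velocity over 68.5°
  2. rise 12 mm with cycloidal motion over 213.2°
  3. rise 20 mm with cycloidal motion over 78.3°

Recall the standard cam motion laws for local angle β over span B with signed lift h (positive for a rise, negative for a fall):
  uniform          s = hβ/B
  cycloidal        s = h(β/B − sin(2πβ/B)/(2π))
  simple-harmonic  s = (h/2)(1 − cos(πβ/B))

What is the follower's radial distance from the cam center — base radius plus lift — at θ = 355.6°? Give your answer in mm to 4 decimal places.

seg 1 [0°–68.5°] uniform, h=20: full span → s += 20 → s = 20.0000
seg 2 [68.5°–281.7°] cycloidal, h=12: full span → s += 12 → s = 32.0000
seg 3 [281.7°–360°] cycloidal, h=20: θ=355.6° here. β=73.9, B=78.3. 20·(0.9438 − sin(2π·0.9438)/(2π)) = 19.9768 → s = 51.9768
radial distance = base radius + s = 36 + 51.9768 = 87.9768

87.9768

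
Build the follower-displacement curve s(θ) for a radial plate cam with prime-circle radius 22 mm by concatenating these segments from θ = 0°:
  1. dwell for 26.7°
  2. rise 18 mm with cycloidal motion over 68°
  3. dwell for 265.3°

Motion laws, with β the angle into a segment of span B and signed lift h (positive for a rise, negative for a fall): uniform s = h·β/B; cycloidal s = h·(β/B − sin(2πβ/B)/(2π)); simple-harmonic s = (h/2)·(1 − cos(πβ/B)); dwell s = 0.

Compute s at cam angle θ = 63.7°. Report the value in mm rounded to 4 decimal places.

seg 1 [0°–26.7°] dwell: s stays 0.0000
seg 2 [26.7°–94.7°] cycloidal, h=18: θ=63.7° here. β=37, B=68. 18·(0.5441 − sin(2π·0.5441)/(2π)) = 10.5781 → s = 10.5781

10.5781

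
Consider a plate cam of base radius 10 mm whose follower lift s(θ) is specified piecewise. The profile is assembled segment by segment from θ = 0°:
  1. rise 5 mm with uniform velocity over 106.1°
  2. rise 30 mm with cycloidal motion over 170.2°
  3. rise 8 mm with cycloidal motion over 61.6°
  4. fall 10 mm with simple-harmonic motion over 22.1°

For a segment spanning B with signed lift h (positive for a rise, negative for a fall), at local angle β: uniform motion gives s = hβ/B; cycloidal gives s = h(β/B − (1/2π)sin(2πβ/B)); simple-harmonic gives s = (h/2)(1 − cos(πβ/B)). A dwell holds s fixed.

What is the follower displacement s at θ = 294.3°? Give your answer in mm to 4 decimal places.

seg 1 [0°–106.1°] uniform, h=5: full span → s += 5 → s = 5.0000
seg 2 [106.1°–276.3°] cycloidal, h=30: full span → s += 30 → s = 35.0000
seg 3 [276.3°–337.9°] cycloidal, h=8: θ=294.3° here. β=18, B=61.6. 8·(0.2922 − sin(2π·0.2922)/(2π)) = 1.1089 → s = 36.1089

36.1089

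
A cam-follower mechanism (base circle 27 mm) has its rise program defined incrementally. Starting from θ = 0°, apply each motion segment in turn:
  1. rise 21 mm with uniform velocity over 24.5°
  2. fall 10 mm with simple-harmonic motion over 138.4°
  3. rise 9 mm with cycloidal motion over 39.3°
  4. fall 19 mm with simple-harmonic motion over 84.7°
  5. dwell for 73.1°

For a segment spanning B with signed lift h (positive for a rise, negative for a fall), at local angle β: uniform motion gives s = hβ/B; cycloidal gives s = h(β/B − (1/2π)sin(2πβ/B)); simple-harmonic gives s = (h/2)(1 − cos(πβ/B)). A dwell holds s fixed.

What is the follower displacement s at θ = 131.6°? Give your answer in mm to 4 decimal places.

seg 1 [0°–24.5°] uniform, h=21: full span → s += 21 → s = 21.0000
seg 2 [24.5°–162.9°] simple-harmonic, h=-10: θ=131.6° here. β=107.1, B=138.4. -10/2·(1 − cos(π·0.7738)) = -8.7902 → s = 12.2098

12.2098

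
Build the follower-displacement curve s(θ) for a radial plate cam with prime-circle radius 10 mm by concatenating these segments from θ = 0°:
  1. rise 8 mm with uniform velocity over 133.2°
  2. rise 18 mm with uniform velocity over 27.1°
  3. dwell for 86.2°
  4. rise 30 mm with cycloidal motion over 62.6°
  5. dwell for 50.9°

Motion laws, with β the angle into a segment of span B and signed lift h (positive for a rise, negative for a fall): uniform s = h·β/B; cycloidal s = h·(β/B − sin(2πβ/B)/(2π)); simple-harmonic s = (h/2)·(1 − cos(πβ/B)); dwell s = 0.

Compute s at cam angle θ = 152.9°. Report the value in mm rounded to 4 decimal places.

seg 1 [0°–133.2°] uniform, h=8: full span → s += 8 → s = 8.0000
seg 2 [133.2°–160.3°] uniform, h=18: θ=152.9° here. β=19.7, B=27.1. 18·19.7/27.1 = 13.0849 → s = 21.0849

21.0849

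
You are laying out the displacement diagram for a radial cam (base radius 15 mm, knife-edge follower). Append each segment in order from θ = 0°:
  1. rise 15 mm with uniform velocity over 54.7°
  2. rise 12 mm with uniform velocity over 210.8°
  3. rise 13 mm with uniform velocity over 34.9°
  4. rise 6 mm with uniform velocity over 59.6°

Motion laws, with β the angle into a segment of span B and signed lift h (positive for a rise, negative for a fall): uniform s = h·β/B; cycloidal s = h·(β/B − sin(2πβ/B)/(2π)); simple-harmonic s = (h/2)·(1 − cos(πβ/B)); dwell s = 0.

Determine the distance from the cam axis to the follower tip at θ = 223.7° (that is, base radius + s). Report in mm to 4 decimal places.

seg 1 [0°–54.7°] uniform, h=15: full span → s += 15 → s = 15.0000
seg 2 [54.7°–265.5°] uniform, h=12: θ=223.7° here. β=169, B=210.8. 12·169/210.8 = 9.6205 → s = 24.6205
radial distance = base radius + s = 15 + 24.6205 = 39.6205

39.6205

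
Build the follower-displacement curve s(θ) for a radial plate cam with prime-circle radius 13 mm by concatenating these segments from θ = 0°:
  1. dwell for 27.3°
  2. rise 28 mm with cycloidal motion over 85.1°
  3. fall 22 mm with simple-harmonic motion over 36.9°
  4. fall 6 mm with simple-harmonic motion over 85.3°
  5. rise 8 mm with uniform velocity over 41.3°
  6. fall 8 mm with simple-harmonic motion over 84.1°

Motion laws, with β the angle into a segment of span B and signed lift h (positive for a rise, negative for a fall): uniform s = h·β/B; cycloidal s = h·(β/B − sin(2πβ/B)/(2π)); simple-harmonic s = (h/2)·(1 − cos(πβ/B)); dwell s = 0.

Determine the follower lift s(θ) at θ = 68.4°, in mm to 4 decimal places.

seg 1 [0°–27.3°] dwell: s stays 0.0000
seg 2 [27.3°–112.4°] cycloidal, h=28: θ=68.4° here. β=41.1, B=85.1. 28·(0.4830 − sin(2π·0.4830)/(2π)) = 13.0467 → s = 13.0467

13.0467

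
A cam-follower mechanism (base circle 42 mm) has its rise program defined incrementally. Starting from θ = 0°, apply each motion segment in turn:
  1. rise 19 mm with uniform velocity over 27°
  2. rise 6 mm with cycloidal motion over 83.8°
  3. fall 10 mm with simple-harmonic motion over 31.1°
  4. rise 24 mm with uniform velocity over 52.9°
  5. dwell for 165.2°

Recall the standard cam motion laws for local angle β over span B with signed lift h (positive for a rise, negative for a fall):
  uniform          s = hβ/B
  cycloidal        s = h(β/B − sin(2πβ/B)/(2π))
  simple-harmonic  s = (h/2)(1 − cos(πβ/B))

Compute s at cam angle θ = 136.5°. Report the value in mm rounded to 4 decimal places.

seg 1 [0°–27°] uniform, h=19: full span → s += 19 → s = 19.0000
seg 2 [27°–110.8°] cycloidal, h=6: full span → s += 6 → s = 25.0000
seg 3 [110.8°–141.9°] simple-harmonic, h=-10: θ=136.5° here. β=25.7, B=31.1. -10/2·(1 − cos(π·0.8264)) = -9.2744 → s = 15.7256

15.7256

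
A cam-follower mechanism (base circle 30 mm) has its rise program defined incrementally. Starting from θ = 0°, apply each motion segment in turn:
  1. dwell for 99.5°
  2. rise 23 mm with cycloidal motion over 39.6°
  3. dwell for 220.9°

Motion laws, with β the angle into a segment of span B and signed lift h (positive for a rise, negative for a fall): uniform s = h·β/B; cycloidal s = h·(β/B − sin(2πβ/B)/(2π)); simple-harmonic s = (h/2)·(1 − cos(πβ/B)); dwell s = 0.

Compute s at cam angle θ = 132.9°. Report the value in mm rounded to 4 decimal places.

seg 1 [0°–99.5°] dwell: s stays 0.0000
seg 2 [99.5°–139.1°] cycloidal, h=23: θ=132.9° here. β=33.4, B=39.6. 23·(0.8434 − sin(2π·0.8434)/(2π)) = 22.4467 → s = 22.4467

22.4467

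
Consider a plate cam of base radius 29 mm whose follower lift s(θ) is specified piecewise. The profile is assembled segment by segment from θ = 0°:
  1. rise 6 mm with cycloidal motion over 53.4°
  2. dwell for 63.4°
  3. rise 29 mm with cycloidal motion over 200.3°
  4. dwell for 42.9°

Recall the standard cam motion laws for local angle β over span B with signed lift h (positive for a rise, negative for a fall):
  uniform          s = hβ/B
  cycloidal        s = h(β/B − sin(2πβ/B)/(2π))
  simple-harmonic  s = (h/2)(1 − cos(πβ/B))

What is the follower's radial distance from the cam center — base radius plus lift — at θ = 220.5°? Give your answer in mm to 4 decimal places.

seg 1 [0°–53.4°] cycloidal, h=6: full span → s += 6 → s = 6.0000
seg 2 [53.4°–116.8°] dwell: s stays 6.0000
seg 3 [116.8°–317.1°] cycloidal, h=29: θ=220.5° here. β=103.7, B=200.3. 29·(0.5177 − sin(2π·0.5177)/(2π)) = 15.5269 → s = 21.5269
radial distance = base radius + s = 29 + 21.5269 = 50.5269

50.5269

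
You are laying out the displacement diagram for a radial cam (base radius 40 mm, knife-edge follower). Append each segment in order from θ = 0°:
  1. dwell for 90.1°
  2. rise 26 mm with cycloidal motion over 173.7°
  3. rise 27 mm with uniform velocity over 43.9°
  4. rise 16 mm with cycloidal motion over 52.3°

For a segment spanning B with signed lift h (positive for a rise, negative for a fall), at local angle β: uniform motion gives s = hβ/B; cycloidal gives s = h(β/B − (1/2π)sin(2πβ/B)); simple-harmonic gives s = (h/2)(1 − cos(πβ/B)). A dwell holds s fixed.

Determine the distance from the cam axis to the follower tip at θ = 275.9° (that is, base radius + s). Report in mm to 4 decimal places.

seg 1 [0°–90.1°] dwell: s stays 0.0000
seg 2 [90.1°–263.8°] cycloidal, h=26: full span → s += 26 → s = 26.0000
seg 3 [263.8°–307.7°] uniform, h=27: θ=275.9° here. β=12.1, B=43.9. 27·12.1/43.9 = 7.4419 → s = 33.4419
radial distance = base radius + s = 40 + 33.4419 = 73.4419

73.4419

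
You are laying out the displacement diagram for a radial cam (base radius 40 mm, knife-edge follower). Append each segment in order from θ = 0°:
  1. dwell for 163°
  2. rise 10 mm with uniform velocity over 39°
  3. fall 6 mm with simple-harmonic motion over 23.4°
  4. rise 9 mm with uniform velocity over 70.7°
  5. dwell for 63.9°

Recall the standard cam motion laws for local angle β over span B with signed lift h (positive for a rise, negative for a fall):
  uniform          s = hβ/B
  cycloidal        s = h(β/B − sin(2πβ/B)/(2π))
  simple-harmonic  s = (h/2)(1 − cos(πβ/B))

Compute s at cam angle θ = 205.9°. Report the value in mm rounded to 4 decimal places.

seg 1 [0°–163°] dwell: s stays 0.0000
seg 2 [163°–202°] uniform, h=10: full span → s += 10 → s = 10.0000
seg 3 [202°–225.4°] simple-harmonic, h=-6: θ=205.9° here. β=3.9, B=23.4. -6/2·(1 − cos(π·0.1667)) = -0.4019 → s = 9.5981

9.5981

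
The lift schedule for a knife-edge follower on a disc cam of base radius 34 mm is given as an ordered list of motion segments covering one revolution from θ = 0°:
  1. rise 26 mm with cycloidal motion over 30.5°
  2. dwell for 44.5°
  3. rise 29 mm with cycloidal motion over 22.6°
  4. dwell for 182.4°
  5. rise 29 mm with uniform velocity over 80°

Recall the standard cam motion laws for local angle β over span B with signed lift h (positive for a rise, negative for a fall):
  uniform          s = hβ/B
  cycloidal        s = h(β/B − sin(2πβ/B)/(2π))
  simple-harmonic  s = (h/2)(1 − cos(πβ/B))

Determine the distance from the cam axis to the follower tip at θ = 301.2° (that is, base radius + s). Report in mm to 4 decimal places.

seg 1 [0°–30.5°] cycloidal, h=26: full span → s += 26 → s = 26.0000
seg 2 [30.5°–75°] dwell: s stays 26.0000
seg 3 [75°–97.6°] cycloidal, h=29: full span → s += 29 → s = 55.0000
seg 4 [97.6°–280°] dwell: s stays 55.0000
seg 5 [280°–360°] uniform, h=29: θ=301.2° here. β=21.2, B=80. 29·21.2/80 = 7.6850 → s = 62.6850
radial distance = base radius + s = 34 + 62.6850 = 96.6850

96.6850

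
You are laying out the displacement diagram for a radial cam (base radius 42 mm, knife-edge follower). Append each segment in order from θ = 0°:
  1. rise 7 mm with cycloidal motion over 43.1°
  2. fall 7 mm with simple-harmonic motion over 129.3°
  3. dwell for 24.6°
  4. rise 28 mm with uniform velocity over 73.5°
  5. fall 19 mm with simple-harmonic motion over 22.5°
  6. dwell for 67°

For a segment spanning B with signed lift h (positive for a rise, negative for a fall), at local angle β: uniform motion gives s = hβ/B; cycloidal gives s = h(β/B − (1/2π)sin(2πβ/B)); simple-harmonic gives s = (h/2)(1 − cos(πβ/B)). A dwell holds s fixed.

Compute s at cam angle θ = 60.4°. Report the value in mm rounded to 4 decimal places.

seg 1 [0°–43.1°] cycloidal, h=7: full span → s += 7 → s = 7.0000
seg 2 [43.1°–172.4°] simple-harmonic, h=-7: θ=60.4° here. β=17.3, B=129.3. -7/2·(1 − cos(π·0.1338)) = -0.3047 → s = 6.6953

6.6953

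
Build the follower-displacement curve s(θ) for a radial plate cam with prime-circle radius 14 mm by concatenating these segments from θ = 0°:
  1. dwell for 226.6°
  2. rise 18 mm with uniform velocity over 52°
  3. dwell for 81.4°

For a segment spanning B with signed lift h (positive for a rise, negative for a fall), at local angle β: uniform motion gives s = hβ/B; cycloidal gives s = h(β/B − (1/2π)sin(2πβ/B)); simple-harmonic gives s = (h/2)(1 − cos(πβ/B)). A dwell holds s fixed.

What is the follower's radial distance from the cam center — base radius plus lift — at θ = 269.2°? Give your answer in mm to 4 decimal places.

seg 1 [0°–226.6°] dwell: s stays 0.0000
seg 2 [226.6°–278.6°] uniform, h=18: θ=269.2° here. β=42.6, B=52. 18·42.6/52 = 14.7462 → s = 14.7462
radial distance = base radius + s = 14 + 14.7462 = 28.7462

28.7462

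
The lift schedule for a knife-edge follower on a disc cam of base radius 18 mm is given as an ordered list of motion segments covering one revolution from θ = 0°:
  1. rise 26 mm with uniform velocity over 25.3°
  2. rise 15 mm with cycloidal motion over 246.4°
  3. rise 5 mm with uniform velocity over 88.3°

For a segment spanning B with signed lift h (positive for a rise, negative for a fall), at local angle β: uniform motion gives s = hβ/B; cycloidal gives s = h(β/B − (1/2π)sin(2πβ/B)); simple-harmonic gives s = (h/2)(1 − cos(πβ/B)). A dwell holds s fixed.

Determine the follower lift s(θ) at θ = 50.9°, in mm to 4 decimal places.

seg 1 [0°–25.3°] uniform, h=26: full span → s += 26 → s = 26.0000
seg 2 [25.3°–271.7°] cycloidal, h=15: θ=50.9° here. β=25.6, B=246.4. 15·(0.1039 − sin(2π·0.1039)/(2π)) = 0.1084 → s = 26.1084

26.1084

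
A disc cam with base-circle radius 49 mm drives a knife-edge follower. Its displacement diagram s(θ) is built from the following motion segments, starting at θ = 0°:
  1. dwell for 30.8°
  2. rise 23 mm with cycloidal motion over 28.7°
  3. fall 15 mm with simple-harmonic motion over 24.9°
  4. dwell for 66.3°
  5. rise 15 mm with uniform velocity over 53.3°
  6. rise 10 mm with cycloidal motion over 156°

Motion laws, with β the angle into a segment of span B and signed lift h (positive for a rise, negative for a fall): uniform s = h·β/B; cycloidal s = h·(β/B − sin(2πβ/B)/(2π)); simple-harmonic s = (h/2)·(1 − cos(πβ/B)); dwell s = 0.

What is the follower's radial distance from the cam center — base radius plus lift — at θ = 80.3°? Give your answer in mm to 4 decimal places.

seg 1 [0°–30.8°] dwell: s stays 0.0000
seg 2 [30.8°–59.5°] cycloidal, h=23: full span → s += 23 → s = 23.0000
seg 3 [59.5°–84.4°] simple-harmonic, h=-15: θ=80.3° here. β=20.8, B=24.9. -15/2·(1 − cos(π·0.8353)) = -14.0187 → s = 8.9813
radial distance = base radius + s = 49 + 8.9813 = 57.9813

57.9813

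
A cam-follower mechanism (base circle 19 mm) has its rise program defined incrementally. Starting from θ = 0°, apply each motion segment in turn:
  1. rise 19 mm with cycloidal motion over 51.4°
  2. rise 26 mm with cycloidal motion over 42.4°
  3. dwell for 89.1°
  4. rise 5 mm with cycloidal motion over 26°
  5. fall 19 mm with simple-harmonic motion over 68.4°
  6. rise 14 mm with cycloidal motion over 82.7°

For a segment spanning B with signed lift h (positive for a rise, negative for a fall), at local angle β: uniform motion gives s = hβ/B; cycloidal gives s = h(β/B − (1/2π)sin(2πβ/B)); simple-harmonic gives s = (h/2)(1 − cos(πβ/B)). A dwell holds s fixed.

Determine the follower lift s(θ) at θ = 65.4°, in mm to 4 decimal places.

seg 1 [0°–51.4°] cycloidal, h=19: full span → s += 19 → s = 19.0000
seg 2 [51.4°–93.8°] cycloidal, h=26: θ=65.4° here. β=14, B=42.4. 26·(0.3302 − sin(2π·0.3302)/(2π)) = 4.9611 → s = 23.9611

23.9611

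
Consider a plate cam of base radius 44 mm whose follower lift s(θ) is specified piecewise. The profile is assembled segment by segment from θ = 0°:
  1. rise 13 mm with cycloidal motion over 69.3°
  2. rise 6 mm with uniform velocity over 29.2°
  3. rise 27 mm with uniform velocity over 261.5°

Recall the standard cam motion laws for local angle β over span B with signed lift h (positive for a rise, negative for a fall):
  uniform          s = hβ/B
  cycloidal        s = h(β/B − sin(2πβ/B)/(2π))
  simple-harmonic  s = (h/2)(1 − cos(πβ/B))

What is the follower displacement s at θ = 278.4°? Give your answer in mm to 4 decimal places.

seg 1 [0°–69.3°] cycloidal, h=13: full span → s += 13 → s = 13.0000
seg 2 [69.3°–98.5°] uniform, h=6: full span → s += 6 → s = 19.0000
seg 3 [98.5°–360°] uniform, h=27: θ=278.4° here. β=179.9, B=261.5. 27·179.9/261.5 = 18.5748 → s = 37.5748

37.5748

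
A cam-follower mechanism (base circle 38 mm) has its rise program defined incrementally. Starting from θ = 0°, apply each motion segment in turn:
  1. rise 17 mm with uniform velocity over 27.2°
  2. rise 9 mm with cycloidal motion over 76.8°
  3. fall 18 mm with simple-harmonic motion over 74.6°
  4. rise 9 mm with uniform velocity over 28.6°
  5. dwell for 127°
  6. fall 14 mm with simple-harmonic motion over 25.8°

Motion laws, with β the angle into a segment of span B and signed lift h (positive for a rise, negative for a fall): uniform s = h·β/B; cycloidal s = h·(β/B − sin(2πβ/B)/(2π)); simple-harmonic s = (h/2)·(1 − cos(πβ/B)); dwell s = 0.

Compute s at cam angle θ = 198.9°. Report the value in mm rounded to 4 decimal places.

seg 1 [0°–27.2°] uniform, h=17: full span → s += 17 → s = 17.0000
seg 2 [27.2°–104°] cycloidal, h=9: full span → s += 9 → s = 26.0000
seg 3 [104°–178.6°] simple-harmonic, h=-18: full span → s += -18 → s = 8.0000
seg 4 [178.6°–207.2°] uniform, h=9: θ=198.9° here. β=20.3, B=28.6. 9·20.3/28.6 = 6.3881 → s = 14.3881

14.3881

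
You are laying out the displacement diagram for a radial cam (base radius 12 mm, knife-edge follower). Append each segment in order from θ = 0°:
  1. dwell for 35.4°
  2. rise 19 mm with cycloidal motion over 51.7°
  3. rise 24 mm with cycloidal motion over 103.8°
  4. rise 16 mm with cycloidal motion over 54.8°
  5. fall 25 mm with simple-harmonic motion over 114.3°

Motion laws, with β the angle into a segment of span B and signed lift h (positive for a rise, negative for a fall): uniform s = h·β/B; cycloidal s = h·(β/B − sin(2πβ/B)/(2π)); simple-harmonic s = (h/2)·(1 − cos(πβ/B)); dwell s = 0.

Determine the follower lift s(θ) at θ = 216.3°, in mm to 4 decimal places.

seg 1 [0°–35.4°] dwell: s stays 0.0000
seg 2 [35.4°–87.1°] cycloidal, h=19: full span → s += 19 → s = 19.0000
seg 3 [87.1°–190.9°] cycloidal, h=24: full span → s += 24 → s = 43.0000
seg 4 [190.9°–245.7°] cycloidal, h=16: θ=216.3° here. β=25.4, B=54.8. 16·(0.4635 − sin(2π·0.4635)/(2π)) = 6.8372 → s = 49.8372

49.8372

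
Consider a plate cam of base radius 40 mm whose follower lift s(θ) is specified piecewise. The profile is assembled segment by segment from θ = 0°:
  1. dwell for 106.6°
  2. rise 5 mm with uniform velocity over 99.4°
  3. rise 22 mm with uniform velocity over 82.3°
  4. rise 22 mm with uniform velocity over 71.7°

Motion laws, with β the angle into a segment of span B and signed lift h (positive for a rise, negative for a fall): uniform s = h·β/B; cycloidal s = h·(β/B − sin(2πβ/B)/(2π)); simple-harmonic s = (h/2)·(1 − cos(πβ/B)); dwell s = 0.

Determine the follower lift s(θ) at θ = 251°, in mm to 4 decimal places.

seg 1 [0°–106.6°] dwell: s stays 0.0000
seg 2 [106.6°–206°] uniform, h=5: full span → s += 5 → s = 5.0000
seg 3 [206°–288.3°] uniform, h=22: θ=251° here. β=45, B=82.3. 22·45/82.3 = 12.0292 → s = 17.0292

17.0292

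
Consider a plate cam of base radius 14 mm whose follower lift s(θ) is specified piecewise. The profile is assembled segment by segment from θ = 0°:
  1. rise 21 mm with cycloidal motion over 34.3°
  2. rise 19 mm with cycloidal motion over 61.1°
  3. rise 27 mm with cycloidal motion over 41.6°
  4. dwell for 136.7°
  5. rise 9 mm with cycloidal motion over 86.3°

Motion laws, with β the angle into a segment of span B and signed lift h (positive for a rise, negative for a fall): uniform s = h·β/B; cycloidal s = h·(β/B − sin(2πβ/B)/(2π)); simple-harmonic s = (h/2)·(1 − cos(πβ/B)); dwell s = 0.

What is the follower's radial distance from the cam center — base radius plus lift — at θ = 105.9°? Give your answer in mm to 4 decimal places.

seg 1 [0°–34.3°] cycloidal, h=21: full span → s += 21 → s = 21.0000
seg 2 [34.3°–95.4°] cycloidal, h=19: full span → s += 19 → s = 40.0000
seg 3 [95.4°–137°] cycloidal, h=27: θ=105.9° here. β=10.5, B=41.6. 27·(0.2524 − sin(2π·0.2524)/(2π)) = 2.5182 → s = 42.5182
radial distance = base radius + s = 14 + 42.5182 = 56.5182

56.5182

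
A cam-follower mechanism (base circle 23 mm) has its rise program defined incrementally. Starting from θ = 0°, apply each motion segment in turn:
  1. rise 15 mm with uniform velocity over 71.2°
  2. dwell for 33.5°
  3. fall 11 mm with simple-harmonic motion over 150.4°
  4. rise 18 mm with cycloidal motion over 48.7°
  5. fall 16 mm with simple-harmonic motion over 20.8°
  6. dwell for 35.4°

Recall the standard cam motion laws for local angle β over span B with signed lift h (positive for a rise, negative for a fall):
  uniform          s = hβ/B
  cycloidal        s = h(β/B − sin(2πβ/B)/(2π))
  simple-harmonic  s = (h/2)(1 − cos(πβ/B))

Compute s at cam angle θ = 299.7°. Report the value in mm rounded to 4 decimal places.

seg 1 [0°–71.2°] uniform, h=15: full span → s += 15 → s = 15.0000
seg 2 [71.2°–104.7°] dwell: s stays 15.0000
seg 3 [104.7°–255.1°] simple-harmonic, h=-11: full span → s += -11 → s = 4.0000
seg 4 [255.1°–303.8°] cycloidal, h=18: θ=299.7° here. β=44.6, B=48.7. 18·(0.9158 − sin(2π·0.9158)/(2π)) = 17.9303 → s = 21.9303

21.9303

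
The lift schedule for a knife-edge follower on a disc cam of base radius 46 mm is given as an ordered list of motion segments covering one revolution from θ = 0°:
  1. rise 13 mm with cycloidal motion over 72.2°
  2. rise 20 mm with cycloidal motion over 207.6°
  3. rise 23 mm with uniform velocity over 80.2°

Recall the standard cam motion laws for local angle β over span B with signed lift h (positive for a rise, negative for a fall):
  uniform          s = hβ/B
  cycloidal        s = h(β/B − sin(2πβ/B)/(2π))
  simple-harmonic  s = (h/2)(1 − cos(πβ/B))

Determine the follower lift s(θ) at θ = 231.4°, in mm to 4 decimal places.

seg 1 [0°–72.2°] cycloidal, h=13: full span → s += 13 → s = 13.0000
seg 2 [72.2°–279.8°] cycloidal, h=20: θ=231.4° here. β=159.2, B=207.6. 20·(0.7669 − sin(2π·0.7669)/(2π)) = 18.5024 → s = 31.5024

31.5024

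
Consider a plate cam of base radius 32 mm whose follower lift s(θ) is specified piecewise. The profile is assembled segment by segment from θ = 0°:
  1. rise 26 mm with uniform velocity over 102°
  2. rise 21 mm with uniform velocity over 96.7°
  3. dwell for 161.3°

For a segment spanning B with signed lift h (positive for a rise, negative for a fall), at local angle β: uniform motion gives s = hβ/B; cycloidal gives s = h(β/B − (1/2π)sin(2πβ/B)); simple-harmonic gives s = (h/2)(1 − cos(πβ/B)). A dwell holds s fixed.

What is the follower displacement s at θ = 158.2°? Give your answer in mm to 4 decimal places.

seg 1 [0°–102°] uniform, h=26: full span → s += 26 → s = 26.0000
seg 2 [102°–198.7°] uniform, h=21: θ=158.2° here. β=56.2, B=96.7. 21·56.2/96.7 = 12.2048 → s = 38.2048

38.2048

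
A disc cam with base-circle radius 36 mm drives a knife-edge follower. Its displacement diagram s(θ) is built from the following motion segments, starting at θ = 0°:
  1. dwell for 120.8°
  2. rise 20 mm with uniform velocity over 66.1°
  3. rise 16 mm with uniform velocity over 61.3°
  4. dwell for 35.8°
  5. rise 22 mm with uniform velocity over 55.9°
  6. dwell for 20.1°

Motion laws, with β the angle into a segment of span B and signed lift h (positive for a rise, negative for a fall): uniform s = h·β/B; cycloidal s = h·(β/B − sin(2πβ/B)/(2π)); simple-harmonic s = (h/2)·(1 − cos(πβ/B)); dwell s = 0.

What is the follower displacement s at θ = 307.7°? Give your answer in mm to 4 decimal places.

seg 1 [0°–120.8°] dwell: s stays 0.0000
seg 2 [120.8°–186.9°] uniform, h=20: full span → s += 20 → s = 20.0000
seg 3 [186.9°–248.2°] uniform, h=16: full span → s += 16 → s = 36.0000
seg 4 [248.2°–284°] dwell: s stays 36.0000
seg 5 [284°–339.9°] uniform, h=22: θ=307.7° here. β=23.7, B=55.9. 22·23.7/55.9 = 9.3274 → s = 45.3274

45.3274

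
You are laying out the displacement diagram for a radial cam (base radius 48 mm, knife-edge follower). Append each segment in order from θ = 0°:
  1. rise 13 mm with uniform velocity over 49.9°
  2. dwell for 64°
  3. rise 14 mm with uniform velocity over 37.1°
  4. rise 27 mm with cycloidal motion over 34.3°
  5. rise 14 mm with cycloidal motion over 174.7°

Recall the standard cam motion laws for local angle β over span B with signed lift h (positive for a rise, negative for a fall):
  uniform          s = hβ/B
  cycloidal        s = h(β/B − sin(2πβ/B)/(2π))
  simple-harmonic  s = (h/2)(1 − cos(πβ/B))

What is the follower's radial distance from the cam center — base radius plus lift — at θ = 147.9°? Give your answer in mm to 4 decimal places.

seg 1 [0°–49.9°] uniform, h=13: full span → s += 13 → s = 13.0000
seg 2 [49.9°–113.9°] dwell: s stays 13.0000
seg 3 [113.9°–151°] uniform, h=14: θ=147.9° here. β=34, B=37.1. 14·34/37.1 = 12.8302 → s = 25.8302
radial distance = base radius + s = 48 + 25.8302 = 73.8302

73.8302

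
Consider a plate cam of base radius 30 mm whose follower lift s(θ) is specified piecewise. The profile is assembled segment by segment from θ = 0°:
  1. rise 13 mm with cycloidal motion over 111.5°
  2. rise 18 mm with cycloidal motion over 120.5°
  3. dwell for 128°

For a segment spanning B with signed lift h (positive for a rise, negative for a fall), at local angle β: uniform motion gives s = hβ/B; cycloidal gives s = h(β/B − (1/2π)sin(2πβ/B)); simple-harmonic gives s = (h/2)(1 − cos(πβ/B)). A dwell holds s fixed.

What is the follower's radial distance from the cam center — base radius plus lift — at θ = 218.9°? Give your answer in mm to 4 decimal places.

seg 1 [0°–111.5°] cycloidal, h=13: full span → s += 13 → s = 13.0000
seg 2 [111.5°–232°] cycloidal, h=18: θ=218.9° here. β=107.4, B=120.5. 18·(0.8913 − sin(2π·0.8913)/(2π)) = 17.8513 → s = 30.8513
radial distance = base radius + s = 30 + 30.8513 = 60.8513

60.8513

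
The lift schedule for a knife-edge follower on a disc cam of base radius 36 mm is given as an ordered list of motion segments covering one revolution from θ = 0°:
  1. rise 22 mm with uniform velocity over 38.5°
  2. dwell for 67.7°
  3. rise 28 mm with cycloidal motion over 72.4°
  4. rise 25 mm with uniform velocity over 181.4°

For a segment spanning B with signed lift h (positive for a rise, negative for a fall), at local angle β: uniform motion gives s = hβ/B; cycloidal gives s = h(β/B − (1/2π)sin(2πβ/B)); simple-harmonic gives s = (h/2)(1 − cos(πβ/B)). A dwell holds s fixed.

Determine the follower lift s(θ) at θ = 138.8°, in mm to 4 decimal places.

seg 1 [0°–38.5°] uniform, h=22: full span → s += 22 → s = 22.0000
seg 2 [38.5°–106.2°] dwell: s stays 22.0000
seg 3 [106.2°–178.6°] cycloidal, h=28: θ=138.8° here. β=32.6, B=72.4. 28·(0.4503 − sin(2π·0.4503)/(2π)) = 11.2380 → s = 33.2380

33.2380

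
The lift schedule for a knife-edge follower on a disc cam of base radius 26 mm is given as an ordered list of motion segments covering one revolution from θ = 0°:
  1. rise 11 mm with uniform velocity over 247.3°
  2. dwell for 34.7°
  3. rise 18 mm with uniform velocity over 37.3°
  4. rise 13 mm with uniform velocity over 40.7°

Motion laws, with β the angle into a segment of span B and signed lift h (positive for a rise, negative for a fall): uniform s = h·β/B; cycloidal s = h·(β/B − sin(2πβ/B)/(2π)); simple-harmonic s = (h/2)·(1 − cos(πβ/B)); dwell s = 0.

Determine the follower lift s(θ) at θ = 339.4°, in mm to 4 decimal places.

seg 1 [0°–247.3°] uniform, h=11: full span → s += 11 → s = 11.0000
seg 2 [247.3°–282°] dwell: s stays 11.0000
seg 3 [282°–319.3°] uniform, h=18: full span → s += 18 → s = 29.0000
seg 4 [319.3°–360°] uniform, h=13: θ=339.4° here. β=20.1, B=40.7. 13·20.1/40.7 = 6.4201 → s = 35.4201

35.4201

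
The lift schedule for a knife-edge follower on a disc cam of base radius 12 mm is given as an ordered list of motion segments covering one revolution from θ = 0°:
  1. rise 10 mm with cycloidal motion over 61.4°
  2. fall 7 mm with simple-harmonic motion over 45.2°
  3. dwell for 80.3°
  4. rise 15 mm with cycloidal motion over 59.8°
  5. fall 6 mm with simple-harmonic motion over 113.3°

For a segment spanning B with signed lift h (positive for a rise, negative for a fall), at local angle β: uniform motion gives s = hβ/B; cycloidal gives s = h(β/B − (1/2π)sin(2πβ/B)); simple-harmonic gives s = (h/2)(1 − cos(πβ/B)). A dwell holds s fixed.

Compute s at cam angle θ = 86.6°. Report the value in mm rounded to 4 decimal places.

seg 1 [0°–61.4°] cycloidal, h=10: full span → s += 10 → s = 10.0000
seg 2 [61.4°–106.6°] simple-harmonic, h=-7: θ=86.6° here. β=25.2, B=45.2. -7/2·(1 − cos(π·0.5575)) = -4.1291 → s = 5.8709

5.8709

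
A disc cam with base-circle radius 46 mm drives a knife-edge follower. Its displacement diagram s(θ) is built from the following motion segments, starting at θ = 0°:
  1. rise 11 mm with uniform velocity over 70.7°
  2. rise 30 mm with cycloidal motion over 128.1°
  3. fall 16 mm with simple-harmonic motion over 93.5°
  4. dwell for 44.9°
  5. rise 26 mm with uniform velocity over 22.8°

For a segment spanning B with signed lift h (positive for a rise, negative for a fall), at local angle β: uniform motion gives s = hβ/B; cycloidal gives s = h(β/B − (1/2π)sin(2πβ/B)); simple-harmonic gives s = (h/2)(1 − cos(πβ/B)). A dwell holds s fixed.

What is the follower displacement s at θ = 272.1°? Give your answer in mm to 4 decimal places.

seg 1 [0°–70.7°] uniform, h=11: full span → s += 11 → s = 11.0000
seg 2 [70.7°–198.8°] cycloidal, h=30: full span → s += 30 → s = 41.0000
seg 3 [198.8°–292.3°] simple-harmonic, h=-16: θ=272.1° here. β=73.3, B=93.5. -16/2·(1 − cos(π·0.7840)) = -14.2270 → s = 26.7730

26.7730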